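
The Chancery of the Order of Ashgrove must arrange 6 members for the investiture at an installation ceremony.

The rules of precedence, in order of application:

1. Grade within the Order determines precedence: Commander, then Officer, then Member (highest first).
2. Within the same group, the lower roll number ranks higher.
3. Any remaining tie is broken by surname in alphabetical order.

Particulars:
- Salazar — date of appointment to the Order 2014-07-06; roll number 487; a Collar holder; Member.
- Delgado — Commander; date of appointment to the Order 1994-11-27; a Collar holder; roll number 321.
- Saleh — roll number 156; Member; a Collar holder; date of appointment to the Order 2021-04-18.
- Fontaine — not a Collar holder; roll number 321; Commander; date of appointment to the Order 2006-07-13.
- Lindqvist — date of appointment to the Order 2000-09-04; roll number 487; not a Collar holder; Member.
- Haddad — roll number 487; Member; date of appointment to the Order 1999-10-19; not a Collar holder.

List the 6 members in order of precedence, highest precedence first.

By grade within the Order: Delgado and Fontaine (Commander); then Saleh, Haddad, Lindqvist and Salazar (Member).
Delgado and Fontaine both have roll number 321, so the next rule applies.
Among Delgado and Fontaine, alphabetically by surname: Delgado before Fontaine.
Among Saleh, Haddad, Lindqvist and Salazar, by roll number (lower first): Saleh (156) before Haddad, Lindqvist and Salazar (487).
Among Haddad, Lindqvist and Salazar, alphabetically by surname: Haddad before Lindqvist before Salazar.
Full order: Delgado, Fontaine, Saleh, Haddad, Lindqvist, Salazar.

Delgado, Fontaine, Saleh, Haddad, Lindqvist, Salazar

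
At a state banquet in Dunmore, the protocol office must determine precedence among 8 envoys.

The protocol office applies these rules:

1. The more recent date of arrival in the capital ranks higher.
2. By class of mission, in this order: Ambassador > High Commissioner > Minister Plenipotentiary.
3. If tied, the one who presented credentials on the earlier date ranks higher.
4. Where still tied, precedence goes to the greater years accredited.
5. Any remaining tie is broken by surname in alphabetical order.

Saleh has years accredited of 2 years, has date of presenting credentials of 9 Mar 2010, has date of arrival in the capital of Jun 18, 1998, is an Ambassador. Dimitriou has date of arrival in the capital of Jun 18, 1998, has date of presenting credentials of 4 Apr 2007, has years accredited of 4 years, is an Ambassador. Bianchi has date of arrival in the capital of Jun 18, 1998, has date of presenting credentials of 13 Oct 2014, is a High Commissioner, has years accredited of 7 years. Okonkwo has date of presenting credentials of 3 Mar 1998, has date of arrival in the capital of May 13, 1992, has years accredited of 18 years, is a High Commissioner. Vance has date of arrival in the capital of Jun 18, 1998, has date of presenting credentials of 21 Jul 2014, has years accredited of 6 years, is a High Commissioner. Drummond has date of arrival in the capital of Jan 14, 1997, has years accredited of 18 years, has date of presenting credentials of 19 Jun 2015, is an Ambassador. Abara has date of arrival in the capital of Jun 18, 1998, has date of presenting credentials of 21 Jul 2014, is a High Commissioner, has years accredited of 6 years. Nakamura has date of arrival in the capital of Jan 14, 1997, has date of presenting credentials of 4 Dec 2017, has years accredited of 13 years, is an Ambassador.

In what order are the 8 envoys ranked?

Dimitriou, Saleh, Abara, Vance, Bianchi, Drummond, Nakamura, Okonkwo

By date of arrival in the capital (later first): Dimitriou, Saleh, Abara, Vance and Bianchi (each Jun 18, 1998); then Drummond and Nakamura (both Jan 14, 1997); then Okonkwo (May 13, 1992).
Among Dimitriou, Saleh, Abara, Vance and Bianchi, by class of mission: Dimitriou and Saleh (Ambassador) before Abara, Vance and Bianchi (High Commissioner).
Among Dimitriou and Saleh, by date of presenting credentials (earlier first): Dimitriou (4 Apr 2007) before Saleh (9 Mar 2010).
Among Abara, Vance and Bianchi, by date of presenting credentials (earlier first): Abara and Vance (21 Jul 2014) before Bianchi (13 Oct 2014).
Abara and Vance both have years accredited 6 years, so the next rule applies.
Among Abara and Vance, alphabetically by surname: Abara before Vance.
Drummond and Nakamura are each Ambassador, so the next rule applies.
Among Drummond and Nakamura, by date of presenting credentials (earlier first): Drummond (19 Jun 2015) before Nakamura (4 Dec 2017).
Full order: Dimitriou, Saleh, Abara, Vance, Bianchi, Drummond, Nakamura, Okonkwo.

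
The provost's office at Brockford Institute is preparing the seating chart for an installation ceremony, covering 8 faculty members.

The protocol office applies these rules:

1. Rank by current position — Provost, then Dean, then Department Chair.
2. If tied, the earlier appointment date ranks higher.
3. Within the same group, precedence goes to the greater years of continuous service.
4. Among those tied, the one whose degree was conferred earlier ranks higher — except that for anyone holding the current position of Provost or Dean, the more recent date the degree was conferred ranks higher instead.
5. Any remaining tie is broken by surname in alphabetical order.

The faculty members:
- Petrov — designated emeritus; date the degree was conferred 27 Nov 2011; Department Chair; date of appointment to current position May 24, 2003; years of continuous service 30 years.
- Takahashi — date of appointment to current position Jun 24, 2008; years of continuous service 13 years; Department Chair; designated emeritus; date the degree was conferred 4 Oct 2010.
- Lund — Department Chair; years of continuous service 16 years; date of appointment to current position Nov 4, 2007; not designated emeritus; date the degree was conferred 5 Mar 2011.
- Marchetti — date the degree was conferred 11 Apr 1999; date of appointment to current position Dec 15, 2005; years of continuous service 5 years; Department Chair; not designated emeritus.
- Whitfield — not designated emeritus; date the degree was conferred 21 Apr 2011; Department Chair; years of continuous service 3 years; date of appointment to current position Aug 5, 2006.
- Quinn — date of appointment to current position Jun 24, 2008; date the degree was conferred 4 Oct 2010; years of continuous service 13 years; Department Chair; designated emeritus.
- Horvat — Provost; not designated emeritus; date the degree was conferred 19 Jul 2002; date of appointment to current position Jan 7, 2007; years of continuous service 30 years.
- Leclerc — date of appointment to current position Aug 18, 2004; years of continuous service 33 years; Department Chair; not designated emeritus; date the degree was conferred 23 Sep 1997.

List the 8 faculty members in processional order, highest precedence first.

By current position: Horvat (Provost); then Petrov, Leclerc, Marchetti, Whitfield, Lund, Quinn and Takahashi (Department Chair).
Among Petrov, Leclerc, Marchetti, Whitfield, Lund, Quinn and Takahashi, by date of appointment to current position (earlier first): Petrov (May 24, 2003) before Leclerc (Aug 18, 2004) before Marchetti (Dec 15, 2005) before Whitfield (Aug 5, 2006) before Lund (Nov 4, 2007) before Quinn and Takahashi (Jun 24, 2008).
Quinn and Takahashi both have years of continuous service 13 years, so the next rule applies.
Quinn and Takahashi both have date the degree was conferred 4 Oct 2010, so the next rule applies.
Among Quinn and Takahashi, alphabetically by surname: Quinn before Takahashi.
Full order: Horvat, Petrov, Leclerc, Marchetti, Whitfield, Lund, Quinn, Takahashi.

Horvat, Petrov, Leclerc, Marchetti, Whitfield, Lund, Quinn, Takahashi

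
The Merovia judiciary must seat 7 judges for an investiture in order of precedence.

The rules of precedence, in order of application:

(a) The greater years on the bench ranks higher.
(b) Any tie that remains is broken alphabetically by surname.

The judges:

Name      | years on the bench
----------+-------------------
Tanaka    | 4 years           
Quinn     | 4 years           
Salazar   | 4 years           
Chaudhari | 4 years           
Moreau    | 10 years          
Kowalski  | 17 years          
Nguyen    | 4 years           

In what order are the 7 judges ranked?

By years on the bench (higher first): Kowalski (17 years); then Moreau (10 years); then Chaudhari, Nguyen, Quinn, Salazar and Tanaka (each 4 years).
Among Chaudhari, Nguyen, Quinn, Salazar and Tanaka, alphabetically by surname: Chaudhari before Nguyen before Quinn before Salazar before Tanaka.
Full order: Kowalski, Moreau, Chaudhari, Nguyen, Quinn, Salazar, Tanaka.

Kowalski, Moreau, Chaudhari, Nguyen, Quinn, Salazar, Tanaka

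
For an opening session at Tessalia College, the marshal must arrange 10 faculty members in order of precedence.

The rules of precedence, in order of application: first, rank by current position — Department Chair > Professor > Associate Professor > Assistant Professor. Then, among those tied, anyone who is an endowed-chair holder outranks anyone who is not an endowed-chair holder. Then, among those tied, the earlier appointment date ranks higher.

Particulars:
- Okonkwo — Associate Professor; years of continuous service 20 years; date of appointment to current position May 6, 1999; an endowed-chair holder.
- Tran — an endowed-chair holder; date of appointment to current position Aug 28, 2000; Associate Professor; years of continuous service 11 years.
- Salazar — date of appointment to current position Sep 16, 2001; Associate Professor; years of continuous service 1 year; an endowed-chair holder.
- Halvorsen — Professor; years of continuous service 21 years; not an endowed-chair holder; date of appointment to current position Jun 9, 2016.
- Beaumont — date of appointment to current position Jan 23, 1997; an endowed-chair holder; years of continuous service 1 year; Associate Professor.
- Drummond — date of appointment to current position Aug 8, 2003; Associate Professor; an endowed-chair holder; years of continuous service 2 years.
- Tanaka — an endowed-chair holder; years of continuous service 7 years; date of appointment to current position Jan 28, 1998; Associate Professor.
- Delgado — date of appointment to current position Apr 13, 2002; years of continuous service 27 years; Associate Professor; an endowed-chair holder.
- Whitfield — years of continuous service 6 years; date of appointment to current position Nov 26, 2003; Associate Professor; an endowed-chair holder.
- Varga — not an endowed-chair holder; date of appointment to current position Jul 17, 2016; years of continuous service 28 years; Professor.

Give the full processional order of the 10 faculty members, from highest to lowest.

By current position: Halvorsen and Varga (Professor); then Beaumont, Tanaka, Okonkwo, Tran, Salazar, Delgado, Drummond and Whitfield (Associate Professor).
Halvorsen and Varga are each not an endowed-chair holder, so the next rule applies.
Among Halvorsen and Varga, by date of appointment to current position (earlier first): Halvorsen (Jun 9, 2016) before Varga (Jul 17, 2016).
Beaumont, Tanaka, Okonkwo, Tran, Salazar, Delgado, Drummond and Whitfield are each an endowed-chair holder, so the next rule applies.
Among Beaumont, Tanaka, Okonkwo, Tran, Salazar, Delgado, Drummond and Whitfield, by date of appointment to current position (earlier first): Beaumont (Jan 23, 1997) before Tanaka (Jan 28, 1998) before Okonkwo (May 6, 1999) before Tran (Aug 28, 2000) before Salazar (Sep 16, 2001) before Delgado (Apr 13, 2002) before Drummond (Aug 8, 2003) before Whitfield (Nov 26, 2003).
Full order: Halvorsen, Varga, Beaumont, Tanaka, Okonkwo, Tran, Salazar, Delgado, Drummond, Whitfield.

Halvorsen, Varga, Beaumont, Tanaka, Okonkwo, Tran, Salazar, Delgado, Drummond, Whitfield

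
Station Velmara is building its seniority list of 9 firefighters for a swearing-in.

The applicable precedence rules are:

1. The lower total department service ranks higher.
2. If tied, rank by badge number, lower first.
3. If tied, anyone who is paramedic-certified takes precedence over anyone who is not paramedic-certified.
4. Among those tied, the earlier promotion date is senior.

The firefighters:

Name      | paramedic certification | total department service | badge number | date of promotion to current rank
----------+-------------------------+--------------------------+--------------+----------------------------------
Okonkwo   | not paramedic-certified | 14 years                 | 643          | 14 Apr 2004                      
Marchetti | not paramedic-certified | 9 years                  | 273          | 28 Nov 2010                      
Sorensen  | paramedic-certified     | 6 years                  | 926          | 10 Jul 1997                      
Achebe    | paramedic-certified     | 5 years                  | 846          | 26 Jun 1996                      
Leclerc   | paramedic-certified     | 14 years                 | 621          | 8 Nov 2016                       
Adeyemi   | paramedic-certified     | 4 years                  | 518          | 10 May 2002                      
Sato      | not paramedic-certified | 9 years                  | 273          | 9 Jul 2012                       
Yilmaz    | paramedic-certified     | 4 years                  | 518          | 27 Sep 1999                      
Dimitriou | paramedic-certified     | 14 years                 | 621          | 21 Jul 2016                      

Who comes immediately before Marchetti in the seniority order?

By total department service (lower first): Yilmaz and Adeyemi (both 4 years); then Achebe (5 years); then Sorensen (6 years); then Marchetti and Sato (both 9 years); then Dimitriou, Leclerc and Okonkwo (each 14 years).
Yilmaz and Adeyemi both have badge number 518, so the next rule applies.
Yilmaz and Adeyemi are each paramedic-certified, so the next rule applies.
Among Yilmaz and Adeyemi, by date of promotion to current rank (earlier first): Yilmaz (27 Sep 1999) before Adeyemi (10 May 2002).
Marchetti and Sato both have badge number 273, so the next rule applies.
Marchetti and Sato are each not paramedic-certified, so the next rule applies.
Among Marchetti and Sato, by date of promotion to current rank (earlier first): Marchetti (28 Nov 2010) before Sato (9 Jul 2012).
Among Dimitriou, Leclerc and Okonkwo, by badge number (lower first): Dimitriou and Leclerc (621) before Okonkwo (643).
Dimitriou and Leclerc are each paramedic-certified, so the next rule applies.
Among Dimitriou and Leclerc, by date of promotion to current rank (earlier first): Dimitriou (21 Jul 2016) before Leclerc (8 Nov 2016).
Order: Yilmaz, Adeyemi, Achebe, Sorensen, Marchetti, Sato, Dimitriou, Leclerc, Okonkwo.

Sorensen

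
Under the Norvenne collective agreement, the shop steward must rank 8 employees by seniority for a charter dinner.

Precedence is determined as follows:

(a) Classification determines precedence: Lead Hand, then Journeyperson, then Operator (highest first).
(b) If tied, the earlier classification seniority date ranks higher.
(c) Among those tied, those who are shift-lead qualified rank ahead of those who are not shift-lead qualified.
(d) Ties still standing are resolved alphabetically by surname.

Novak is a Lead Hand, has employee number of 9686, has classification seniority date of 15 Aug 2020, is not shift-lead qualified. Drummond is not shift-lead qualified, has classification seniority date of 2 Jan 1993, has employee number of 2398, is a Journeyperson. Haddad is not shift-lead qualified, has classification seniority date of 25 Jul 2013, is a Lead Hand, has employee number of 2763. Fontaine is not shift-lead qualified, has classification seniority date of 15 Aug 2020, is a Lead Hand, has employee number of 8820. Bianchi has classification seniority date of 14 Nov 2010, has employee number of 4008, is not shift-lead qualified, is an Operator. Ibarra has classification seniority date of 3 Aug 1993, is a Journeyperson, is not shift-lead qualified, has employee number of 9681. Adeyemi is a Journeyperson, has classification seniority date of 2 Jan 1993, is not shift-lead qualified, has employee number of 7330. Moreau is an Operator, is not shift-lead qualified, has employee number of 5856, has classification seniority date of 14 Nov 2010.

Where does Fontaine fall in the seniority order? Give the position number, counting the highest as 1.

2

By classification: Haddad, Fontaine and Novak (Lead Hand); then Adeyemi, Drummond and Ibarra (Journeyperson); then Bianchi and Moreau (Operator).
Among Haddad, Fontaine and Novak, by classification seniority date (earlier first): Haddad (25 Jul 2013) before Fontaine and Novak (15 Aug 2020).
Fontaine and Novak are each not shift-lead qualified, so the next rule applies.
Among Fontaine and Novak, alphabetically by surname: Fontaine before Novak.
Among Adeyemi, Drummond and Ibarra, by classification seniority date (earlier first): Adeyemi and Drummond (2 Jan 1993) before Ibarra (3 Aug 1993).
Adeyemi and Drummond are each not shift-lead qualified, so the next rule applies.
Among Adeyemi and Drummond, alphabetically by surname: Adeyemi before Drummond.
Bianchi and Moreau both have classification seniority date 14 Nov 2010, so the next rule applies.
Bianchi and Moreau are each not shift-lead qualified, so the next rule applies.
Among Bianchi and Moreau, alphabetically by surname: Bianchi before Moreau.
Order: Haddad, Fontaine, Novak, Adeyemi, Drummond, Ibarra, Bianchi, Moreau. So position 2.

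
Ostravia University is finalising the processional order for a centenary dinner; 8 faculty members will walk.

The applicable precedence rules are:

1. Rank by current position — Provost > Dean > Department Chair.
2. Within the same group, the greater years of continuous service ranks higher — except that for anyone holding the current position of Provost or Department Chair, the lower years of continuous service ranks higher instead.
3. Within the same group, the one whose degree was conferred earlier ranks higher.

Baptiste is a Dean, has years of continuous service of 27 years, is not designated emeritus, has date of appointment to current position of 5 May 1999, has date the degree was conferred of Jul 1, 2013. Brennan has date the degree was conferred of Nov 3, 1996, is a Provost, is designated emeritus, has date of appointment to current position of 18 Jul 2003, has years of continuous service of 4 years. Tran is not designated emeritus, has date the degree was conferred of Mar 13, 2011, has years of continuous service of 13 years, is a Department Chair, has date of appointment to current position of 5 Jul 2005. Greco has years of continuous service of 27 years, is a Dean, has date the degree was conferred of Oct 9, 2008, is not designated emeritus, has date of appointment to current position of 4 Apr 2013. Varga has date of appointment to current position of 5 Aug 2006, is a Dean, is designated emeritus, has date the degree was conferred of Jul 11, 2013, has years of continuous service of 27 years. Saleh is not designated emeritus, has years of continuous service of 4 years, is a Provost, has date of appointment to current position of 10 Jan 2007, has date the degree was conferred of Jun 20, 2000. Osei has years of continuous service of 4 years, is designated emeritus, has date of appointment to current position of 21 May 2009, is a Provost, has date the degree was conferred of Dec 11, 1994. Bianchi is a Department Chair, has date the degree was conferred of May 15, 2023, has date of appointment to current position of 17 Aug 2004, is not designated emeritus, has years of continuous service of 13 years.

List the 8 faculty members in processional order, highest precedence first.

By current position: Osei, Brennan and Saleh (Provost); then Greco, Baptiste and Varga (Dean); then Tran and Bianchi (Department Chair).
Osei, Brennan and Saleh all have years of continuous service 4 years, so the next rule applies.
Among Osei, Brennan and Saleh, by date the degree was conferred (earlier first): Osei (Dec 11, 1994) before Brennan (Nov 3, 1996) before Saleh (Jun 20, 2000).
Greco, Baptiste and Varga all have years of continuous service 27 years, so the next rule applies.
Among Greco, Baptiste and Varga, by date the degree was conferred (earlier first): Greco (Oct 9, 2008) before Baptiste (Jul 1, 2013) before Varga (Jul 11, 2013).
Tran and Bianchi both have years of continuous service 13 years, so the next rule applies.
Among Tran and Bianchi, by date the degree was conferred (earlier first): Tran (Mar 13, 2011) before Bianchi (May 15, 2023).
Full order: Osei, Brennan, Saleh, Greco, Baptiste, Varga, Tran, Bianchi.

Osei, Brennan, Saleh, Greco, Baptiste, Varga, Tran, Bianchi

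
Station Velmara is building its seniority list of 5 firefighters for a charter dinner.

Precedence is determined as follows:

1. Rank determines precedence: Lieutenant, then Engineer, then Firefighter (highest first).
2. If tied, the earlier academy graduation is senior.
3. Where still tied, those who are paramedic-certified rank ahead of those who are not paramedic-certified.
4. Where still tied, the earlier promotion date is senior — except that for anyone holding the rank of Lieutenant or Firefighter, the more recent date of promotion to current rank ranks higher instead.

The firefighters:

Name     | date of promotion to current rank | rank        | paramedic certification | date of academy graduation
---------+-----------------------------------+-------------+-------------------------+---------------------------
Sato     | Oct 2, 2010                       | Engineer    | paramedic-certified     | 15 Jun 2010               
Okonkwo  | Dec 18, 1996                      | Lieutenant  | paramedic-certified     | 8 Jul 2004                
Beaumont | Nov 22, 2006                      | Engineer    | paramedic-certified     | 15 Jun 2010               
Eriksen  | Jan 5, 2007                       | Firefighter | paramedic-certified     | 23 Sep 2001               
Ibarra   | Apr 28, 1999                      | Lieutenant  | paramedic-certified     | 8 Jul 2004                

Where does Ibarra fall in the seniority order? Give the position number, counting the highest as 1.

By rank: Ibarra and Okonkwo (Lieutenant); then Beaumont and Sato (Engineer); then Eriksen (Firefighter).
Ibarra and Okonkwo both have date of academy graduation 8 Jul 2004, so the next rule applies.
Ibarra and Okonkwo are each paramedic-certified, so the next rule applies.
Among Ibarra and Okonkwo, by date of promotion to current rank (later first) (reversed rule for this group): Ibarra (Apr 28, 1999) before Okonkwo (Dec 18, 1996).
Beaumont and Sato both have date of academy graduation 15 Jun 2010, so the next rule applies.
Beaumont and Sato are each paramedic-certified, so the next rule applies.
Among Beaumont and Sato, by date of promotion to current rank (earlier first): Beaumont (Nov 22, 2006) before Sato (Oct 2, 2010).
Order: Ibarra, Okonkwo, Beaumont, Sato, Eriksen. So position 1.

1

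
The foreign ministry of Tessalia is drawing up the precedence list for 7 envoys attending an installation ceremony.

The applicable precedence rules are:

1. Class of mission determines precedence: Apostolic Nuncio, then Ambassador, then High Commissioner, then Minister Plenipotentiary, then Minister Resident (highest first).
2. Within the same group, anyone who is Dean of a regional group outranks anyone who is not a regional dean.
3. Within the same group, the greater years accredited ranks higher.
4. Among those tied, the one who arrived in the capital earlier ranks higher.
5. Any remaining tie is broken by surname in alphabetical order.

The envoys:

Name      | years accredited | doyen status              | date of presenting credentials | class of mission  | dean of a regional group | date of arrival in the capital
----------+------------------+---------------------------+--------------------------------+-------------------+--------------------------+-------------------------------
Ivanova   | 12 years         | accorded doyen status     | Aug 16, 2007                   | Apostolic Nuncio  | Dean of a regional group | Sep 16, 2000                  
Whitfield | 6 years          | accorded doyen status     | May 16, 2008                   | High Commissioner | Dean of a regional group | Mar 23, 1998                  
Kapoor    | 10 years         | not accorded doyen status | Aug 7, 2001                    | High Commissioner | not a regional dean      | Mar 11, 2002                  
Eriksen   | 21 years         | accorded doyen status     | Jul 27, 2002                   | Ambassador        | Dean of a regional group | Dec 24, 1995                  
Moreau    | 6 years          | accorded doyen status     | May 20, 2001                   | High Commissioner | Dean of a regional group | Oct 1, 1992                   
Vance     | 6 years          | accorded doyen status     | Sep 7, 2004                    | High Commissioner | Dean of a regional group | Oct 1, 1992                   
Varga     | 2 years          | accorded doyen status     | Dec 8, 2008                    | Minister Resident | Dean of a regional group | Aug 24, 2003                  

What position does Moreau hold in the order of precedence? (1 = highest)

3

By class of mission: Ivanova (Apostolic Nuncio); then Eriksen (Ambassador); then Moreau, Vance, Whitfield and Kapoor (High Commissioner); then Varga (Minister Resident).
Among Moreau, Vance, Whitfield and Kapoor, Dean of a regional group before not a regional dean: Moreau, Vance and Whitfield (Dean of a regional group) before Kapoor (not a regional dean).
Moreau, Vance and Whitfield all have years accredited 6 years, so the next rule applies.
Among Moreau, Vance and Whitfield, by date of arrival in the capital (earlier first): Moreau and Vance (Oct 1, 1992) before Whitfield (Mar 23, 1998).
Among Moreau and Vance, alphabetically by surname: Moreau before Vance.
Order: Ivanova, Eriksen, Moreau, Vance, Whitfield, Kapoor, Varga. So position 3.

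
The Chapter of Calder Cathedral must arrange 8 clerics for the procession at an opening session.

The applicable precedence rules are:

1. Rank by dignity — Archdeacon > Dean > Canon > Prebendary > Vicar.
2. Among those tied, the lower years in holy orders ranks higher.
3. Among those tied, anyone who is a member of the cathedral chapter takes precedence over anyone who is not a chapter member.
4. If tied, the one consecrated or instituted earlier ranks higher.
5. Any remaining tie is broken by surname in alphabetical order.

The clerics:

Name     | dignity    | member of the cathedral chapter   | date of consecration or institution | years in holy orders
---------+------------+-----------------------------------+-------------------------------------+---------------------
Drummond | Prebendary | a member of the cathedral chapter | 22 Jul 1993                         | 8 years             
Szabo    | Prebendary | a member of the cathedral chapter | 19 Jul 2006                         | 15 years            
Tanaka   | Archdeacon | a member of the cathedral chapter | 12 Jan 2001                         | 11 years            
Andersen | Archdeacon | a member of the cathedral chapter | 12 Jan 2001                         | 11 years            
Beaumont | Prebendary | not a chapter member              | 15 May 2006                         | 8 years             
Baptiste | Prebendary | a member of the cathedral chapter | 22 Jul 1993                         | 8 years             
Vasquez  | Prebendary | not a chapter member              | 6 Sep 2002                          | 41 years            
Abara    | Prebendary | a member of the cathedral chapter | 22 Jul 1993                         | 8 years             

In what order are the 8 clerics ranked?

Andersen, Tanaka, Abara, Baptiste, Drummond, Beaumont, Szabo, Vasquez

By dignity: Andersen and Tanaka (Archdeacon); then Abara, Baptiste, Drummond, Beaumont, Szabo and Vasquez (Prebendary).
Andersen and Tanaka both have years in holy orders 11 years, so the next rule applies.
Andersen and Tanaka are each a member of the cathedral chapter, so the next rule applies.
Andersen and Tanaka both have date of consecration or institution 12 Jan 2001, so the next rule applies.
Among Andersen and Tanaka, alphabetically by surname: Andersen before Tanaka.
Among Abara, Baptiste, Drummond, Beaumont, Szabo and Vasquez, by years in holy orders (lower first): Abara, Baptiste, Drummond and Beaumont (8 years) before Szabo (15 years) before Vasquez (41 years).
Among Abara, Baptiste, Drummond and Beaumont, a member of the cathedral chapter before not a chapter member: Abara, Baptiste and Drummond (a member of the cathedral chapter) before Beaumont (not a chapter member).
Abara, Baptiste and Drummond all have date of consecration or institution 22 Jul 1993, so the next rule applies.
Among Abara, Baptiste and Drummond, alphabetically by surname: Abara before Baptiste before Drummond.
Full order: Andersen, Tanaka, Abara, Baptiste, Drummond, Beaumont, Szabo, Vasquez.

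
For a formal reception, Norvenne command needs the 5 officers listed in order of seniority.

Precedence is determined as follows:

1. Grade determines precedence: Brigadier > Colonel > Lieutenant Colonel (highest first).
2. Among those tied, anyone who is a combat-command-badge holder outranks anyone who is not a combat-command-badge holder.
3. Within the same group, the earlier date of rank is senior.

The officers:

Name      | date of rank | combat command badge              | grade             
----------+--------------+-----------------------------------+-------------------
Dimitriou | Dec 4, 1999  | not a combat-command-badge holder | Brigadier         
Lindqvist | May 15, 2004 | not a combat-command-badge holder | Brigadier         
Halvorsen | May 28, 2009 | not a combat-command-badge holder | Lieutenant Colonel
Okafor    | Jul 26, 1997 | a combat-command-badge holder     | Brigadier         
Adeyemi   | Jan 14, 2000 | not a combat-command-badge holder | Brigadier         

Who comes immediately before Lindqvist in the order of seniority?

By grade: Okafor, Dimitriou, Adeyemi and Lindqvist (Brigadier); then Halvorsen (Lieutenant Colonel).
Among Okafor, Dimitriou, Adeyemi and Lindqvist, a combat-command-badge holder before not a combat-command-badge holder: Okafor (a combat-command-badge holder) before Dimitriou, Adeyemi and Lindqvist (not a combat-command-badge holder).
Among Dimitriou, Adeyemi and Lindqvist, by date of rank (earlier first): Dimitriou (Dec 4, 1999) before Adeyemi (Jan 14, 2000) before Lindqvist (May 15, 2004).
Order: Okafor, Dimitriou, Adeyemi, Lindqvist, Halvorsen.

Adeyemi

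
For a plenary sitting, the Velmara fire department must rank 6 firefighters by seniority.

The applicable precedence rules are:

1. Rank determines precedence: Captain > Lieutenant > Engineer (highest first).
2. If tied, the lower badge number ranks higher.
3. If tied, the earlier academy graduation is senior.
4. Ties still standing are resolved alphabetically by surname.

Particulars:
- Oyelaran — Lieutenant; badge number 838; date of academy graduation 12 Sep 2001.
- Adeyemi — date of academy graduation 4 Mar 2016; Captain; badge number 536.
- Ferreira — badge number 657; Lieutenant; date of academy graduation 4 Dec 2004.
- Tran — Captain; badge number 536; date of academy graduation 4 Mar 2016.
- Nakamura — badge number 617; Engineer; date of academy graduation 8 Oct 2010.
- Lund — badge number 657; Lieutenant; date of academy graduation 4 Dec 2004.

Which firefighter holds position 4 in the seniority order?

By rank: Adeyemi and Tran (Captain); then Ferreira, Lund and Oyelaran (Lieutenant); then Nakamura (Engineer).
Adeyemi and Tran both have badge number 536, so the next rule applies.
Adeyemi and Tran both have date of academy graduation 4 Mar 2016, so the next rule applies.
Among Adeyemi and Tran, alphabetically by surname: Adeyemi before Tran.
Among Ferreira, Lund and Oyelaran, by badge number (lower first): Ferreira and Lund (657) before Oyelaran (838).
Ferreira and Lund both have date of academy graduation 4 Dec 2004, so the next rule applies.
Among Ferreira and Lund, alphabetically by surname: Ferreira before Lund.
Order: Adeyemi, Tran, Ferreira, Lund, Oyelaran, Nakamura.

Lund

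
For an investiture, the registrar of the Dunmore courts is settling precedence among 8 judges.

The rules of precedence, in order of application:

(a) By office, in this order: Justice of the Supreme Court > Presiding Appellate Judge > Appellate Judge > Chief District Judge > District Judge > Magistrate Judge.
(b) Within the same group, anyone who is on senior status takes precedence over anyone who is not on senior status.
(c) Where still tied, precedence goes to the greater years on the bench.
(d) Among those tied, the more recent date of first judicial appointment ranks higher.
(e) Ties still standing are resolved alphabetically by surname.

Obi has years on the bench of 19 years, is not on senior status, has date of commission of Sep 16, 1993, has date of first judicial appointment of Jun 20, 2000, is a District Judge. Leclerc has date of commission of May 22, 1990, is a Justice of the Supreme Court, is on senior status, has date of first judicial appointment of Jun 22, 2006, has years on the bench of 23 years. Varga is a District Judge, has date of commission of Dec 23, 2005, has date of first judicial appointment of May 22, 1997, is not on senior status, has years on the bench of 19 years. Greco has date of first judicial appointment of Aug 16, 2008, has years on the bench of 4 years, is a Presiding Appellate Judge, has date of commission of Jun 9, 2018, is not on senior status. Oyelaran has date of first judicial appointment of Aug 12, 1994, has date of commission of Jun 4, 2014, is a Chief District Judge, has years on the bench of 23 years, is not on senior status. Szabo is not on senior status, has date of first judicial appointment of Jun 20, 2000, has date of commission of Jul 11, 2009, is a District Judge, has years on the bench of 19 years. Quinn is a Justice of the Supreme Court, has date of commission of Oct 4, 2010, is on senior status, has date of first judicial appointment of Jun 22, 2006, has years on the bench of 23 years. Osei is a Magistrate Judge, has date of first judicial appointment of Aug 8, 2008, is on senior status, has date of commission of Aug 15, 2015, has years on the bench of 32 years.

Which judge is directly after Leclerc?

By office: Leclerc and Quinn (Justice of the Supreme Court); then Greco (Presiding Appellate Judge); then Oyelaran (Chief District Judge); then Obi, Szabo and Varga (District Judge); then Osei (Magistrate Judge).
Leclerc and Quinn are each on senior status, so the next rule applies.
Leclerc and Quinn both have years on the bench 23 years, so the next rule applies.
Leclerc and Quinn both have date of first judicial appointment Jun 22, 2006, so the next rule applies.
Among Leclerc and Quinn, alphabetically by surname: Leclerc before Quinn.
Obi, Szabo and Varga are each not on senior status, so the next rule applies.
Obi, Szabo and Varga all have years on the bench 19 years, so the next rule applies.
Among Obi, Szabo and Varga, by date of first judicial appointment (later first): Obi and Szabo (Jun 20, 2000) before Varga (May 22, 1997).
Among Obi and Szabo, alphabetically by surname: Obi before Szabo.
Order: Leclerc, Quinn, Greco, Oyelaran, Obi, Szabo, Varga, Osei.

Quinn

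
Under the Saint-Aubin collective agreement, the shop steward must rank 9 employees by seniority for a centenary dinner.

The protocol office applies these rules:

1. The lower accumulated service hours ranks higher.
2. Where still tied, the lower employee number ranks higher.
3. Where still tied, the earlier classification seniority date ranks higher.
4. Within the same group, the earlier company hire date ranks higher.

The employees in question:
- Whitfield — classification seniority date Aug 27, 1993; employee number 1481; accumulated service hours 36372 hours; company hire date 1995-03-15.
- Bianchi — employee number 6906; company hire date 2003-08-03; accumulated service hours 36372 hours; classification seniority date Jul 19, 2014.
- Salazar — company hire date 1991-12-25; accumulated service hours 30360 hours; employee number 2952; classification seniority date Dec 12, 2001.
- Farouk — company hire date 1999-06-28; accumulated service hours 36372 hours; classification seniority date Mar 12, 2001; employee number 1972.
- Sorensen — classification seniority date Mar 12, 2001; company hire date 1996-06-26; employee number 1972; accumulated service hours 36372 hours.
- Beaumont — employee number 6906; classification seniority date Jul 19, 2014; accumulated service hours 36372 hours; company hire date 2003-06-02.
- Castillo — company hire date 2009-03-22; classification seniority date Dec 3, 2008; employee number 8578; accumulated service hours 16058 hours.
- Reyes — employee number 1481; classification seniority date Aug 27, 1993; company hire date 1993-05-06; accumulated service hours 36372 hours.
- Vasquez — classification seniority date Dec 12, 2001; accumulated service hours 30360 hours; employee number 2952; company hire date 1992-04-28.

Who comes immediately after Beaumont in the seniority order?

Bianchi

By accumulated service hours (lower first): Castillo (16058 hours); then Salazar and Vasquez (both 30360 hours); then Reyes, Whitfield, Sorensen, Farouk, Beaumont and Bianchi (each 36372 hours).
Salazar and Vasquez both have employee number 2952, so the next rule applies.
Salazar and Vasquez both have classification seniority date Dec 12, 2001, so the next rule applies.
Among Salazar and Vasquez, by company hire date (earlier first): Salazar (1991-12-25) before Vasquez (1992-04-28).
Among Reyes, Whitfield, Sorensen, Farouk, Beaumont and Bianchi, by employee number (lower first): Reyes and Whitfield (1481) before Sorensen and Farouk (1972) before Beaumont and Bianchi (6906).
Reyes and Whitfield both have classification seniority date Aug 27, 1993, so the next rule applies.
Among Reyes and Whitfield, by company hire date (earlier first): Reyes (1993-05-06) before Whitfield (1995-03-15).
Sorensen and Farouk both have classification seniority date Mar 12, 2001, so the next rule applies.
Among Sorensen and Farouk, by company hire date (earlier first): Sorensen (1996-06-26) before Farouk (1999-06-28).
Beaumont and Bianchi both have classification seniority date Jul 19, 2014, so the next rule applies.
Among Beaumont and Bianchi, by company hire date (earlier first): Beaumont (2003-06-02) before Bianchi (2003-08-03).
Order: Castillo, Salazar, Vasquez, Reyes, Whitfield, Sorensen, Farouk, Beaumont, Bianchi.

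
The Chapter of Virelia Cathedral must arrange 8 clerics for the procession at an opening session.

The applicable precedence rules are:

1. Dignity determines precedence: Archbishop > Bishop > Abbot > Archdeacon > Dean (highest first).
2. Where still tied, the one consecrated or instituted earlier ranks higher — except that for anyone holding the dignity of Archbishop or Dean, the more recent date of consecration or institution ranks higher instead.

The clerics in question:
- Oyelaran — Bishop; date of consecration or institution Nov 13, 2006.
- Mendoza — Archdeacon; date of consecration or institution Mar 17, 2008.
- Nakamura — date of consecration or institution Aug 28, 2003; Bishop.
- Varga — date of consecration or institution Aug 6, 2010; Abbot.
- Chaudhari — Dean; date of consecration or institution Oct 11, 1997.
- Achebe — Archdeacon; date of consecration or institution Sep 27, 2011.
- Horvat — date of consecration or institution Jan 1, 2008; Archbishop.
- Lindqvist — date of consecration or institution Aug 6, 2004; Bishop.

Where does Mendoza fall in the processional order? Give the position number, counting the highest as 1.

By dignity: Horvat (Archbishop); then Nakamura, Lindqvist and Oyelaran (Bishop); then Varga (Abbot); then Mendoza and Achebe (Archdeacon); then Chaudhari (Dean).
Among Nakamura, Lindqvist and Oyelaran, by date of consecration or institution (earlier first): Nakamura (Aug 28, 2003) before Lindqvist (Aug 6, 2004) before Oyelaran (Nov 13, 2006).
Among Mendoza and Achebe, by date of consecration or institution (earlier first): Mendoza (Mar 17, 2008) before Achebe (Sep 27, 2011).
Order: Horvat, Nakamura, Lindqvist, Oyelaran, Varga, Mendoza, Achebe, Chaudhari. So position 6.

6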